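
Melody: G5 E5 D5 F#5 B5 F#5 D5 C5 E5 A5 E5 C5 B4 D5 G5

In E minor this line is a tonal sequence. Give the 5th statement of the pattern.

C5 A4 G4 B4 E5

With a 5-note motive the entries are G5, F#5, E5, each down a 2nd from the previous.
Continuing the starts: D5 → C5.
So cell 5 is C5 A4 G4 B4 E5.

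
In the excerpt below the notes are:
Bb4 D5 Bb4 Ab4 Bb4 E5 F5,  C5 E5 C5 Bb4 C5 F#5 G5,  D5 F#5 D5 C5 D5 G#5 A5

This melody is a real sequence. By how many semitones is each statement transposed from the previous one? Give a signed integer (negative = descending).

With a 7-note motive the entries are Bb4, C5, D5, each up a 2nd from the previous.
Counting half-steps from Bb4 to C5: 2.

2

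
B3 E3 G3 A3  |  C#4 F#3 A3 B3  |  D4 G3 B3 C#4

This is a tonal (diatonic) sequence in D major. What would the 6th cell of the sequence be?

With a 4-note motive the entries are B3, C#4, D4, each up a 2nd from the previous.
Continuing the starts: E4 → F#4 → G4.
So cell 6 is G4 C#4 E4 F#4.

G4 C#4 E4 F#4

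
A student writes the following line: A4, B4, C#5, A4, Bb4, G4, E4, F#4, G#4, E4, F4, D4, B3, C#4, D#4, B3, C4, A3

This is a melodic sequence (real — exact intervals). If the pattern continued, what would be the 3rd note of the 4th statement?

A#3

The unit is 6 notes. Position-3 pitches of the 3 shown cells: C#5, G#4, D#4.
From D#4, down a 4th gives A#3.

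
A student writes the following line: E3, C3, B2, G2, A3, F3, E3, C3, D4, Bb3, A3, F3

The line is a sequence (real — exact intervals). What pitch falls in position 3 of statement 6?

With 4-note cells, note 3 of each statement runs B2, E3, A3.
Carrying that up a 4th forward: D4 → G4 → C5.

C5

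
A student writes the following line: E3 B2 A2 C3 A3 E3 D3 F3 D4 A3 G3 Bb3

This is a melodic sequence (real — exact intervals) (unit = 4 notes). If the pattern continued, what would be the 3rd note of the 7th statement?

Eb5

The unit is 4 notes. Position-3 pitches of the 3 shown cells: A2, D3, G3.
Extending up a 4th: C4 → F4 → Bb4 → Eb5.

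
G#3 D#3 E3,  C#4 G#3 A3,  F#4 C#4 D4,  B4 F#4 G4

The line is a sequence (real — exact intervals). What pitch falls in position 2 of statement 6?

E5

The unit is 3 notes. Position-2 pitches of the 4 shown cells: D#3, G#3, C#4, F#4.
Extending up a 4th: B4 → E5.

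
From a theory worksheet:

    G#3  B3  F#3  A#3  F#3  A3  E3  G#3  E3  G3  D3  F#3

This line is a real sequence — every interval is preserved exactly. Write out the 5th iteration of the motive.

The 4-note cells begin on G#3, F#3, E3 — each down a 2nd from the last.
Carrying on: D3 → C3.
From C3 the exact shape gives C3 Eb3 Bb2 D3.

C3 Eb3 Bb2 D3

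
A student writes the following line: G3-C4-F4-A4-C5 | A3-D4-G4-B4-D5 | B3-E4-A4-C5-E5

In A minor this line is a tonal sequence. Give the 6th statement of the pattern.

With a 5-note motive the entries are G3, A3, B3, each up a 2nd from the previous.
Continuing the starts: C4 → D4 → E4.
So cell 6 is E4 A4 D5 F5 A5.

E4 A4 D5 F5 A5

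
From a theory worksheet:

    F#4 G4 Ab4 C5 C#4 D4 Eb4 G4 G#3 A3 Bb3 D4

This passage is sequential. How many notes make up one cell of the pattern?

Try groups of 4 (3 cells in 12 notes):
F#4 G4 Ab4 C5 | C#4 D4 Eb4 G4 | G#3 A3 Bb3 D4
Every group is a transposition down a 4th of the one before; no shorter unit works.

4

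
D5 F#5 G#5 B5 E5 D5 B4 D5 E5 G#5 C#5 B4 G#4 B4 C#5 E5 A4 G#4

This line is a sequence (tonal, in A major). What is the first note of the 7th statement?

Unit = 6 notes; the statements start on D5, B4, G#4, moving down a 3rd each time.
Extending the heads down a 3rd: E4 → C#4 → A3 → F#3.

F#3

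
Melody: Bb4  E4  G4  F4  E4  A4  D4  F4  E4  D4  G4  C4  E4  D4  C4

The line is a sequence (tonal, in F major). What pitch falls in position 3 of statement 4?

D4

The unit is 5 notes. Position-3 pitches of the 3 shown cells: G4, F4, E4.
Each moves down a 2nd; the next is D4.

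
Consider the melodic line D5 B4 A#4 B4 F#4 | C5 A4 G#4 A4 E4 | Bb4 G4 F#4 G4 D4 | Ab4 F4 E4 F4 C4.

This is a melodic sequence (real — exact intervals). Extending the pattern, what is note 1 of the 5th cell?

Gb4

With 5-note cells, note 1 of each statement runs D5, C5, Bb4, Ab4.
One more down a 2nd gives Gb4.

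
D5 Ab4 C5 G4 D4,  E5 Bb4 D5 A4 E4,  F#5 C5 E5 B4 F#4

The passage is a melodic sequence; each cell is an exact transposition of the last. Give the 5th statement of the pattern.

The 5-note cells begin on D5, E5, F#5 — each up a 2nd from the last.
Carrying on: G#5 → A#5.
From A#5 the exact shape gives A#5 E5 G#5 D#5 A#4.

A#5 E5 G#5 D#5 A#4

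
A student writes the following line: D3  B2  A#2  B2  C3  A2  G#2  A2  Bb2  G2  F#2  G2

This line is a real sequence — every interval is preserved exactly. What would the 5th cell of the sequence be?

Gb2 Eb2 D2 Eb2

Taking 4-note groups, the heads are D3, C3, Bb2: the pattern moves down a 2nd.
Carrying on: Ab2 → Gb2.
From Gb2 the exact shape gives Gb2 Eb2 D2 Eb2.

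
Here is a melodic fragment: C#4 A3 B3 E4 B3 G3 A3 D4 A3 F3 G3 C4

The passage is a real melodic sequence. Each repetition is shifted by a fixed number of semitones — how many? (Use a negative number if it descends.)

-2

With a 4-note motive the entries are C#4, B3, A3, each down a 2nd from the previous.
Counting half-steps from C#4 to B3: -2.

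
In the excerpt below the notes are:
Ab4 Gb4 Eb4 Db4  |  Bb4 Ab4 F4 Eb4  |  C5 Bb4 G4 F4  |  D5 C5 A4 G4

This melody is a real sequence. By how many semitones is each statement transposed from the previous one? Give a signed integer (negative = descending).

With a 4-note motive the entries are Ab4, Bb4, C5, D5, each up a 2nd from the previous.
Ab4→Bb4 is 70 − 68 = 2 semitones.

2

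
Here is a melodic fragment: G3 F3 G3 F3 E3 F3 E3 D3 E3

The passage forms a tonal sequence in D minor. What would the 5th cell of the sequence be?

The 3-note cells begin on G3, F3, E3 — each down a 2nd from the last.
Extending down a 2nd: D3 → C3.
Statement 5 starts on C3 and keeps the same diatonic contour: C3 Bb2 C3.

C3 Bb2 C3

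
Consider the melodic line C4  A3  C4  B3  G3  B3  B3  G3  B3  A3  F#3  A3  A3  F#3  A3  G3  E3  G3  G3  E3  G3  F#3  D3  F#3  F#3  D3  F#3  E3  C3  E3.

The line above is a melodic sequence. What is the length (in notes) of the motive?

30 notes total. Splitting into 5 groups of 6:
C4 A3 C4 B3 G3 B3 | B3 G3 B3 A3 F#3 A3 | A3 F#3 A3 G3 E3 G3 | G3 E3 G3 F#3 D3 F#3 | F#3 D3 F#3 E3 C3 E3
That's a consistent down a 2nd shift per cell, and no other grouping gives one.

6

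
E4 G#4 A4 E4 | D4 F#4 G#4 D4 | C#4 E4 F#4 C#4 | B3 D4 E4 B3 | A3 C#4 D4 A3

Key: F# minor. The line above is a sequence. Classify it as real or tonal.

tonal

Every note is diatonic to F# minor.
Cell 1 has +1 semitones from note 2 to 3, but cell 2 has +2 — the interval quality changes while the contour stays the same, which is the hallmark of a tonal sequence.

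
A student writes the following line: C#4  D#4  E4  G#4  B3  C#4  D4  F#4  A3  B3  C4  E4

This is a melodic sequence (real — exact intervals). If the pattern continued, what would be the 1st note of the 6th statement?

With 4-note cells, note 1 of each statement runs C#4, B3, A3.
Each moves down a 2nd. Continuing: G3 → F3 → Eb3.

Eb3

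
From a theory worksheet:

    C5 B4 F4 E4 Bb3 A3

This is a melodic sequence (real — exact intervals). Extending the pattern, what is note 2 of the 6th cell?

Grouping in 2s, the 2nd note of each cell is B4, E4, A3.
Carrying that down a 5th forward: D3 → G2 → C2.

C2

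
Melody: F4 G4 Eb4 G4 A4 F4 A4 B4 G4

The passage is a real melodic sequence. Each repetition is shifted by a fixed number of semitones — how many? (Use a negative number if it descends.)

2

The 3-note cells begin on F4, G4, A4 — each up a 2nd from the last.
F4→G4 is 67 − 65 = 2 semitones.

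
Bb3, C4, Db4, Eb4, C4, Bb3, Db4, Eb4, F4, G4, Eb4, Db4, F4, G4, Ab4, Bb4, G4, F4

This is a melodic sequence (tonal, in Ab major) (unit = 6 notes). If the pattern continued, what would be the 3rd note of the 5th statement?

Eb5

With 6-note cells, note 3 of each statement runs Db4, F4, Ab4.
Each moves up a 3rd. Continuing: C5 → Eb5.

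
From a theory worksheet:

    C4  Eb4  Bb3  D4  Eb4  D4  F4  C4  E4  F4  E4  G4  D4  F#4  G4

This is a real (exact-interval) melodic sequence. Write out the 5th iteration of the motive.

Unit = 5 notes; the statements start on C4, D4, E4, moving up a 2nd each time.
Extending up a 2nd: F#4 → G#4.
Statement 5 starts on G#4 and keeps the same exact contour: G#4 B4 F#4 A#4 B4.

G#4 B4 F#4 A#4 B4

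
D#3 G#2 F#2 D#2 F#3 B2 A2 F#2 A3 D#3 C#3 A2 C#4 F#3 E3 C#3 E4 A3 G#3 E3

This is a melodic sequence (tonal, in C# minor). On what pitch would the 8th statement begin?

D#5

With a 4-note motive the entries are D#3, F#3, A3, C#4, E4, each up a 3rd from the previous.
Continuing: G#4 → B4 → D#5. Statement 8 starts on D#5.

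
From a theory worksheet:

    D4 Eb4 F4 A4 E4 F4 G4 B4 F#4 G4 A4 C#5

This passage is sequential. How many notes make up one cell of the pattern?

12 notes total. Splitting into 3 groups of 4:
D4 Eb4 F4 A4 | E4 F4 G4 B4 | F#4 G4 A4 C#5
Every group is a transposition up a 2nd of the one before; no shorter unit works.

4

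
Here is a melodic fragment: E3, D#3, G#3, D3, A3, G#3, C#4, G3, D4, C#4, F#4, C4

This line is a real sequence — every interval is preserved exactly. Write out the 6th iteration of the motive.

Unit = 4 notes; the statements start on E3, A3, D4, moving up a 4th each time.
Extending up a 4th: G4 → C5 → F5.
From F5 the exact shape gives F5 E5 A5 Eb5.

F5 E5 A5 Eb5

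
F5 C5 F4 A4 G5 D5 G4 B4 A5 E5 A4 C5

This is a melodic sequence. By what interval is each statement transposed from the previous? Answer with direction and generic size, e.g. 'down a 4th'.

Unit = 4 notes; the statements start on F5, G5, A5, moving up a 2nd each time.
F5 to G5 is up a 2nd.

up a 2nd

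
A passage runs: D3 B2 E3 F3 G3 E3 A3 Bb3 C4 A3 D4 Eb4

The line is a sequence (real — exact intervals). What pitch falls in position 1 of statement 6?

Grouping in 4s, the 1st note of each cell is D3, G3, C4.
Extending up a 4th: F4 → Bb4 → Eb5.

Eb5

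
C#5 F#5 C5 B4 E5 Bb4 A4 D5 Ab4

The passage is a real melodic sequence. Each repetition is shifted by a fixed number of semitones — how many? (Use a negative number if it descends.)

-2

Unit = 3 notes; the statements start on C#5, B4, A4, moving down a 2nd each time.
C#5→B4 is 71 − 73 = -2 semitones.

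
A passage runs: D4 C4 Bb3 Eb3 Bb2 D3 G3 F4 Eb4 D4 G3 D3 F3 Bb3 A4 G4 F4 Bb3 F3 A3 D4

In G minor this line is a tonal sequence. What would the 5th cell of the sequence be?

The 7-note cells begin on D4, F4, A4 — each up a 3rd from the last.
Continuing the starts: C5 → Eb5.
From Eb5 the diatonic shape gives Eb5 D5 C5 F4 C4 Eb4 A4.

Eb5 D5 C5 F4 C4 Eb4 A4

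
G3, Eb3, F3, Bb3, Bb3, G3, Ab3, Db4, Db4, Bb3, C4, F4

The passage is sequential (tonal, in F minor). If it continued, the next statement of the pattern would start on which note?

With a 4-note motive the entries are G3, Bb3, Db4, each up a 3rd from the previous.
The next head, up a 3rd from Db4, is F4.

F4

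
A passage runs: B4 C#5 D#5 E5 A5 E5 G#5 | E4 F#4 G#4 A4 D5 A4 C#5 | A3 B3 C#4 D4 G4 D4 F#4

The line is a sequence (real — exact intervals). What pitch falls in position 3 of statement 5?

With 7-note cells, note 3 of each statement runs D#5, G#4, C#4.
Each moves down a 5th. Continuing: F#3 → B2.

B2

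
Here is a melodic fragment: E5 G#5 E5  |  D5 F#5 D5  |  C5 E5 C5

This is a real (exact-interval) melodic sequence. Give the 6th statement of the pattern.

Gb4 Bb4 Gb4

Unit = 3 notes; the statements start on E5, D5, C5, moving down a 2nd each time.
Continuing the starts: Bb4 → Ab4 → Gb4.
From Gb4 the exact shape gives Gb4 Bb4 Gb4.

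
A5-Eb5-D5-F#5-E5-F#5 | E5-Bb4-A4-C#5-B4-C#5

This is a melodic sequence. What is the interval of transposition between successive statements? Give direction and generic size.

Taking 6-note groups, the heads are A5, E5: the pattern moves down a 4th.
A5 to E5 is down a 4th.

down a 4th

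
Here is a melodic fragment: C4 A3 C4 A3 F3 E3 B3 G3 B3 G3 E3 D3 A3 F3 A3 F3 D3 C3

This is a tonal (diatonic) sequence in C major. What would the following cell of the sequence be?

With a 6-note motive the entries are C4, B3, A3, each down a 2nd from the previous.
From G3 the diatonic shape gives G3 E3 G3 E3 C3 B2.

G3 E3 G3 E3 C3 B2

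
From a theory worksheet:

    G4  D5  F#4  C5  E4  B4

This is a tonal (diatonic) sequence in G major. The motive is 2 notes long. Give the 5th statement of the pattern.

C4 G4

The 2-note cells begin on G4, F#4, E4 — each down a 2nd from the last.
Continuing the starts: D4 → C4.
Statement 5 starts on C4 and keeps the same diatonic contour: C4 G4.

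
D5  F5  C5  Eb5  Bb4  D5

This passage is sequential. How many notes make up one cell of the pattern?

2

There are 6 notes; a 2-note unit gives 3 cells:
D5 F5 | C5 Eb5 | Bb4 D5
Each cell is the previous one down a 2nd — so the unit is 2 notes.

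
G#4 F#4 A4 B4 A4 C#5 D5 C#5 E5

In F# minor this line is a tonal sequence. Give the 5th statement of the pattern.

With a 3-note motive the entries are G#4, B4, D5, each up a 3rd from the previous.
Continuing the starts: F#5 → A5.
Statement 5 starts on A5 and keeps the same diatonic contour: A5 G#5 B5.

A5 G#5 B5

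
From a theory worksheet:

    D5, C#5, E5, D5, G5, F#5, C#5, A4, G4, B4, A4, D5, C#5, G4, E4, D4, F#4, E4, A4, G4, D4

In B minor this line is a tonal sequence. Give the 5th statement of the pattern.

With a 7-note motive the entries are D5, A4, E4, each down a 4th from the previous.
Extending down a 4th: B3 → F#3.
So cell 5 is F#3 E3 G3 F#3 B3 A3 E3.

F#3 E3 G3 F#3 B3 A3 E3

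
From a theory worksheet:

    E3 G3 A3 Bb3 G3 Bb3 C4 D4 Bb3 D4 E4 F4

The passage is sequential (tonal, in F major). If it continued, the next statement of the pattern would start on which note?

D4

With a 4-note motive the entries are E3, G3, Bb3, each up a 3rd from the previous.
One more step up a 3rd gives D4.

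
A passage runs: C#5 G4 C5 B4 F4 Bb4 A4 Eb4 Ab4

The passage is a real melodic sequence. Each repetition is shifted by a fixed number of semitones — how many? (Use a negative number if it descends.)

-2

Unit = 3 notes; the statements start on C#5, B4, A4, moving down a 2nd each time.
C#5→B4 is 71 − 73 = -2 semitones.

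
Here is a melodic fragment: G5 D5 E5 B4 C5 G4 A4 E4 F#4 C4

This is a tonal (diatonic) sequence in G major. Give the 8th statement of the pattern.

Unit = 2 notes; the statements start on G5, E5, C5, A4, F#4, moving down a 3rd each time.
Extending down a 3rd: D4 → B3 → G3.
From G3 the diatonic shape gives G3 D3.

G3 D3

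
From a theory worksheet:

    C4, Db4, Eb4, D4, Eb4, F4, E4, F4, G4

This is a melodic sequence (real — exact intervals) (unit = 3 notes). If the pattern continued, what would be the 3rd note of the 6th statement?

With 3-note cells, note 3 of each statement runs Eb4, F4, G4.
Extending up a 2nd: A4 → B4 → C#5.

C#5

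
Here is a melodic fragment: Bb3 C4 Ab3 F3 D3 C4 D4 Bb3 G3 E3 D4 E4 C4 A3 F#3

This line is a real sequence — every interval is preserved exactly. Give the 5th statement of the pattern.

The 5-note cells begin on Bb3, C4, D4 — each up a 2nd from the last.
Continuing the starts: E4 → F#4.
So cell 5 is F#4 G#4 E4 C#4 A#3.

F#4 G#4 E4 C#4 A#3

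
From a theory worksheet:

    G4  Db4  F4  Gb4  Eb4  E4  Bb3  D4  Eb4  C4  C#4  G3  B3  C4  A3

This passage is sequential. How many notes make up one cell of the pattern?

5

Try groups of 5 (3 cells in 15 notes):
G4 Db4 F4 Gb4 Eb4 | E4 Bb3 D4 Eb4 C4 | C#4 G3 B3 C4 A3
Each cell is the previous one down a 3rd — so the unit is 5 notes.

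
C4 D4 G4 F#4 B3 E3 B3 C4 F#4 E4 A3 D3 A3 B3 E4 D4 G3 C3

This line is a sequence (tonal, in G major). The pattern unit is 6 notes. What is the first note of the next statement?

G3

Taking 6-note groups, the heads are C4, B3, A3: the pattern moves down a 2nd.
One more step down a 2nd gives G3.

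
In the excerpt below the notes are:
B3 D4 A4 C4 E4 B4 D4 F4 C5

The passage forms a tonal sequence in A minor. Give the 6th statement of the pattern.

G4 B4 F5

With a 3-note motive the entries are B3, C4, D4, each up a 2nd from the previous.
Extending up a 2nd: E4 → F4 → G4.
From G4 the diatonic shape gives G4 B4 F5.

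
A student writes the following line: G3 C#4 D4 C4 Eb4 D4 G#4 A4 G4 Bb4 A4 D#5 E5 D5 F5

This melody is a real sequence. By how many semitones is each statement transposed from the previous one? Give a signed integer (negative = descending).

The 5-note cells begin on G3, D4, A4 — each up a 5th from the last.
G3 to D4 spans +7 semitones.

7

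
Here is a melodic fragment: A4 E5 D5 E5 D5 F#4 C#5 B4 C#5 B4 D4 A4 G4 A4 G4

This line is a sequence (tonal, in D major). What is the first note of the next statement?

B3

Unit = 5 notes; the statements start on A4, F#4, D4, moving down a 3rd each time.
The next head, down a 3rd from D4, is B3.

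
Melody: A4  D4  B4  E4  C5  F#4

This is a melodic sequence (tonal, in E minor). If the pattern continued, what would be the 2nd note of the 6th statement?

The unit is 2 notes. Position-2 pitches of the 3 shown cells: D4, E4, F#4.
Carrying that up a 2nd forward: G4 → A4 → B4.

B4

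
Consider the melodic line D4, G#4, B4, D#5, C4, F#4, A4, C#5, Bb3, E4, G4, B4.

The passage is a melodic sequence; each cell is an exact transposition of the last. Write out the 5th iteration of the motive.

Gb3 C4 Eb4 G4

With a 4-note motive the entries are D4, C4, Bb3, each down a 2nd from the previous.
Carrying on: Ab3 → Gb3.
So cell 5 is Gb3 C4 Eb4 G4.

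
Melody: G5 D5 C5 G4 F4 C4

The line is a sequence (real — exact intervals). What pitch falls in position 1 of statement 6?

Grouping in 2s, the 1st note of each cell is G5, C5, F4.
Each moves down a 5th. Continuing: Bb3 → Eb3 → Ab2.

Ab2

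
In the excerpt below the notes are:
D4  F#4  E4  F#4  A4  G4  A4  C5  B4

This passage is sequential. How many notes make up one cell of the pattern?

3

Try groups of 3 (3 cells in 9 notes):
D4 F#4 E4 | F#4 A4 G4 | A4 C5 B4
Each cell is the previous one up a 3rd — so the unit is 3 notes.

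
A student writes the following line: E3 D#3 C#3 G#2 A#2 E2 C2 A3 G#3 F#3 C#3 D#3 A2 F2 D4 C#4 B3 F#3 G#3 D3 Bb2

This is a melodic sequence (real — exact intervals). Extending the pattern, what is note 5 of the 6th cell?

B4

The unit is 7 notes. Position-5 pitches of the 3 shown cells: A#2, D#3, G#3.
Extending up a 4th: C#4 → F#4 → B4.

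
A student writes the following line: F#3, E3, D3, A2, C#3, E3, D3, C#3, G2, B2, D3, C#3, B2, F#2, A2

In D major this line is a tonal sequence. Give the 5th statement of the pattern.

B2 A2 G2 D2 F#2

Taking 5-note groups, the heads are F#3, E3, D3: the pattern moves down a 2nd.
Extending down a 2nd: C#3 → B2.
So cell 5 is B2 A2 G2 D2 F#2.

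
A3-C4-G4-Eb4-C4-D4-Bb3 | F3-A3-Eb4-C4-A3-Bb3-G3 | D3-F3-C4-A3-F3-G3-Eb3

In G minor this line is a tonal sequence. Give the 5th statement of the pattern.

The 7-note cells begin on A3, F3, D3 — each down a 3rd from the last.
Continuing the starts: Bb2 → G2.
So cell 5 is G2 Bb2 F3 D3 Bb2 C3 A2.

G2 Bb2 F3 D3 Bb2 C3 A2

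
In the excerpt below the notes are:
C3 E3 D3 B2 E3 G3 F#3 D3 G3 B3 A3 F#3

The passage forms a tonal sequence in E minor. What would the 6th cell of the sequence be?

F#4 A4 G4 E4

Taking 4-note groups, the heads are C3, E3, G3: the pattern moves up a 3rd.
Extending up a 3rd: B3 → D4 → F#4.
From F#4 the diatonic shape gives F#4 A4 G4 E4.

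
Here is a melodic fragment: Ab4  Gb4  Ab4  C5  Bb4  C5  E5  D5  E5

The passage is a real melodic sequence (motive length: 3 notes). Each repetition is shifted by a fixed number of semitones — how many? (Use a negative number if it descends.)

With a 3-note motive the entries are Ab4, C5, E5, each up a 3rd from the previous.
Ab4 to C5 spans +4 semitones.

4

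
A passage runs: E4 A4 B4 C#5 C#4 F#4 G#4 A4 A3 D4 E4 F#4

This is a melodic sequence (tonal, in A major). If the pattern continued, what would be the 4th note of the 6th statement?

With 4-note cells, note 4 of each statement runs C#5, A4, F#4.
Carrying that down a 3rd forward: D4 → B3 → G#3.

G#3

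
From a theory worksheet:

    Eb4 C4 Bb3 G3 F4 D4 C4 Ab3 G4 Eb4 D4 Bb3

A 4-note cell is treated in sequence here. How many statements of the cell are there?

3

12 notes in groups of 4 gives 12/4 = 3 statements.
Starts: Eb4, F4, G4 — each up a 2nd.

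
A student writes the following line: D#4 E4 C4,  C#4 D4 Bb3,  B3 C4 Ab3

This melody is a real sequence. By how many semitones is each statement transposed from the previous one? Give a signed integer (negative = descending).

-2

With a 3-note motive the entries are D#4, C#4, B3, each down a 2nd from the previous.
D#4→C#4 is 61 − 63 = -2 semitones.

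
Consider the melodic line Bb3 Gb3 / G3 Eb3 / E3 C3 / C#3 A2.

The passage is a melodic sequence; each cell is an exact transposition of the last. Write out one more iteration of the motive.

A#2 F#2

Taking 2-note groups, the heads are Bb3, G3, E3, C#3: the pattern moves down a 3rd.
Statement 5 starts on A#2 and keeps the same exact contour: A#2 F#2.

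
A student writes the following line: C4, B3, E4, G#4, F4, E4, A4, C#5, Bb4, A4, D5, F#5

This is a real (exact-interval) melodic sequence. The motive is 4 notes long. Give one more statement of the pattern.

Eb5 D5 G5 B5

Taking 4-note groups, the heads are C4, F4, Bb4: the pattern moves up a 4th.
Statement 4 starts on Eb5 and keeps the same exact contour: Eb5 D5 G5 B5.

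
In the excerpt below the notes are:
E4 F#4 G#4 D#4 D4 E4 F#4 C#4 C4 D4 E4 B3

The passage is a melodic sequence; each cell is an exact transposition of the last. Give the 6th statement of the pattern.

Taking 4-note groups, the heads are E4, D4, C4: the pattern moves down a 2nd.
Carrying on: Bb3 → Ab3 → Gb3.
So cell 6 is Gb3 Ab3 Bb3 F3.

Gb3 Ab3 Bb3 F3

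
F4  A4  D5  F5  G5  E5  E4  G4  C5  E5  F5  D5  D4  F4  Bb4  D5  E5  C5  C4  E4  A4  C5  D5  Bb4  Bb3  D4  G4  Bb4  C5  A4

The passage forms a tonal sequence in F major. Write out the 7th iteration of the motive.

G3 Bb3 E4 G4 A4 F4

Unit = 6 notes; the statements start on F4, E4, D4, C4, Bb3, moving down a 2nd each time.
Extending down a 2nd: A3 → G3.
Statement 7 starts on G3 and keeps the same diatonic contour: G3 Bb3 E4 G4 A4 F4.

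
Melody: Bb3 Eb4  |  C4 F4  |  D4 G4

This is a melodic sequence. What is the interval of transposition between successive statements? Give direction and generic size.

up a 2nd

Taking 2-note groups, the heads are Bb3, C4, D4: the pattern moves up a 2nd.
Bb3 to C4 is up a 2nd.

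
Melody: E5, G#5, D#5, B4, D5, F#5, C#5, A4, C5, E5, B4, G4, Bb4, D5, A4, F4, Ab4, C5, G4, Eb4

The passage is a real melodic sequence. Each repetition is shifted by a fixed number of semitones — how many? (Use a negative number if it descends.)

-2

Unit = 4 notes; the statements start on E5, D5, C5, Bb4, Ab4, moving down a 2nd each time.
E5→D5 is 74 − 76 = -2 semitones.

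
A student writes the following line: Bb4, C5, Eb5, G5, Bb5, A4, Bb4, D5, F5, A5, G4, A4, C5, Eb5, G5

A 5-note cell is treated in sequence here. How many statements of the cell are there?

3

15 notes in groups of 5 gives 15/5 = 3 statements.
Starts: Bb4, A4, G4 — each down a 2nd.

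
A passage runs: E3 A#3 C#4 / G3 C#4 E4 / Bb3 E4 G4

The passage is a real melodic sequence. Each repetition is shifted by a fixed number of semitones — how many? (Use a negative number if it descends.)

With a 3-note motive the entries are E3, G3, Bb3, each up a 3rd from the previous.
Counting half-steps from E3 to G3: 3.

3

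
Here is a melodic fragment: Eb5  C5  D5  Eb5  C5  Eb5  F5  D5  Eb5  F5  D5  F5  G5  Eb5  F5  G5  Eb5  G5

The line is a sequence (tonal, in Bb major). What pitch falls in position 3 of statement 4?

With 6-note cells, note 3 of each statement runs D5, Eb5, F5.
Each moves up a 2nd; the next is G5.

G5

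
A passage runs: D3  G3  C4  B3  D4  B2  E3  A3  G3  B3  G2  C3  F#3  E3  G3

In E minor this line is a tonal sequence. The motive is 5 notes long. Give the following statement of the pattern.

E2 A2 D3 C3 E3

With a 5-note motive the entries are D3, B2, G2, each down a 3rd from the previous.
So cell 4 is E2 A2 D3 C3 E3.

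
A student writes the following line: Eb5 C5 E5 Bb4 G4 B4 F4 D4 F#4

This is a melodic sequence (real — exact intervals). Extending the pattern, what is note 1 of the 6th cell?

The unit is 3 notes. Position-1 pitches of the 3 shown cells: Eb5, Bb4, F4.
Carrying that down a 4th forward: C4 → G3 → D3.

D3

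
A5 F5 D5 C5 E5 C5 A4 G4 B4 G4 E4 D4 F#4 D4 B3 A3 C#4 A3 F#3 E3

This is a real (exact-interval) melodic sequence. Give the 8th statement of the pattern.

Unit = 4 notes; the statements start on A5, E5, B4, F#4, C#4, moving down a 4th each time.
Extending down a 4th: G#3 → D#3 → A#2.
So cell 8 is A#2 F#2 D#2 C#2.

A#2 F#2 D#2 C#2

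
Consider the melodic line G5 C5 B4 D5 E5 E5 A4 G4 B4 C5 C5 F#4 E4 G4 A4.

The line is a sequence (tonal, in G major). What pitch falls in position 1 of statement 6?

D4

The unit is 5 notes. Position-1 pitches of the 3 shown cells: G5, E5, C5.
Each moves down a 3rd. Continuing: A4 → F#4 → D4.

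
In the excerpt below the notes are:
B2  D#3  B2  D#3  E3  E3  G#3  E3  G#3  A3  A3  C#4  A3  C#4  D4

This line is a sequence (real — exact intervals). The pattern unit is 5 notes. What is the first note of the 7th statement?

F5

With a 5-note motive the entries are B2, E3, A3, each up a 4th from the previous.
Extending the heads up a 4th: D4 → G4 → C5 → F5.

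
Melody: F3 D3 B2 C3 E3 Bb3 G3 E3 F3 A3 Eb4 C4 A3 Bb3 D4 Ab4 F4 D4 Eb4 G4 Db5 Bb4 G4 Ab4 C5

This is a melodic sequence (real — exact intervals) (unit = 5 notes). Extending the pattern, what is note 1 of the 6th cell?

With 5-note cells, note 1 of each statement runs F3, Bb3, Eb4, Ab4, Db5.
One more up a 4th gives Gb5.

Gb5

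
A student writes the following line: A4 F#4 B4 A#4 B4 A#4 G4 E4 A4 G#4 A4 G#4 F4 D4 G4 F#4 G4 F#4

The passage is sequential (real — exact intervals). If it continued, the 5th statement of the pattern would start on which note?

The 6-note cells begin on A4, G4, F4 — each down a 2nd from the last.
Extending the heads down a 2nd: Eb4 → Db4.

Db4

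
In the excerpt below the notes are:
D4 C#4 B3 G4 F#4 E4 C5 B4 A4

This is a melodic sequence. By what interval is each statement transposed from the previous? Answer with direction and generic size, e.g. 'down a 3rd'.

The 3-note cells begin on D4, G4, C5 — each up a 4th from the last.
From D4 to G4: up a 4th.

up a 4th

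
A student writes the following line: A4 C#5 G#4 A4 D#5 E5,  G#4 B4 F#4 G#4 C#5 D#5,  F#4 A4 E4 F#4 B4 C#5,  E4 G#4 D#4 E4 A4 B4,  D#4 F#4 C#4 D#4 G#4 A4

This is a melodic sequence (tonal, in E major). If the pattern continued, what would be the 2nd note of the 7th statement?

D#4

With 6-note cells, note 2 of each statement runs C#5, B4, A4, G#4, F#4.
Carrying that down a 2nd forward: E4 → D#4.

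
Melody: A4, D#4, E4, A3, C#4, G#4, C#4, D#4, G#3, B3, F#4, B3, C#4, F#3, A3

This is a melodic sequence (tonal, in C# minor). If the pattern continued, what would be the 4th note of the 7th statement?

B2

Grouping in 5s, the 4th note of each cell is A3, G#3, F#3.
Each moves down a 2nd. Continuing: E3 → D#3 → C#3 → B2.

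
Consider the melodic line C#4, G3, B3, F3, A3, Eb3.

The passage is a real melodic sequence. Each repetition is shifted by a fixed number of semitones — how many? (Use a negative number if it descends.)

-2

With a 2-note motive the entries are C#4, B3, A3, each down a 2nd from the previous.
C#4 to B3 spans -2 semitones.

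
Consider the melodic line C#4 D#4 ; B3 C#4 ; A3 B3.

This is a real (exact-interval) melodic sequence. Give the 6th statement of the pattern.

Eb3 F3

The 2-note cells begin on C#4, B3, A3 — each down a 2nd from the last.
Carrying on: G3 → F3 → Eb3.
From Eb3 the exact shape gives Eb3 F3.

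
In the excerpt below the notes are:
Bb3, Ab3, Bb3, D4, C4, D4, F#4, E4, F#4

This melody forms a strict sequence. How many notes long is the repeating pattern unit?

3

9 notes total. Splitting into 3 groups of 3:
Bb3 Ab3 Bb3 | D4 C4 D4 | F#4 E4 F#4
Each cell is the previous one up a 3rd — so the unit is 3 notes.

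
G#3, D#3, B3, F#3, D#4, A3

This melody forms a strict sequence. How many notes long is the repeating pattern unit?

2

Try groups of 2 (3 cells in 6 notes):
G#3 D#3 | B3 F#3 | D#4 A3
Every group is a transposition up a 3rd of the one before; no shorter unit works.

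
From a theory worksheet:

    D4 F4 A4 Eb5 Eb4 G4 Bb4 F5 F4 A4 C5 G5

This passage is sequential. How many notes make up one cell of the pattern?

4

There are 12 notes; a 4-note unit gives 3 cells:
D4 F4 A4 Eb5 | Eb4 G4 Bb4 F5 | F4 A4 C5 G5
Each cell is the previous one up a 2nd — so the unit is 4 notes.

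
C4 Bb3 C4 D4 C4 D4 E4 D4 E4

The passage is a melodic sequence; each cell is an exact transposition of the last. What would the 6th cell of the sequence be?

A#4 G#4 A#4

Unit = 3 notes; the statements start on C4, D4, E4, moving up a 2nd each time.
Extending up a 2nd: F#4 → G#4 → A#4.
From A#4 the exact shape gives A#4 G#4 A#4.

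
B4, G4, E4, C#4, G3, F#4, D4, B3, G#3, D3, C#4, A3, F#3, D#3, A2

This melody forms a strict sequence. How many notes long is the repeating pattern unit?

There are 15 notes; a 5-note unit gives 3 cells:
B4 G4 E4 C#4 G3 | F#4 D4 B3 G#3 D3 | C#4 A3 F#3 D#3 A2
Each cell is the previous one down a 4th — so the unit is 5 notes.

5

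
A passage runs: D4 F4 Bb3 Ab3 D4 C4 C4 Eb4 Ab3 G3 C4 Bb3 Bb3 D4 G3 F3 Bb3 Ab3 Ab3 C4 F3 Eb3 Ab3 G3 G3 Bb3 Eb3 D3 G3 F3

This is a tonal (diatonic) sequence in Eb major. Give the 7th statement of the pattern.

Eb3 G3 C3 Bb2 Eb3 D3

Taking 6-note groups, the heads are D4, C4, Bb3, Ab3, G3: the pattern moves down a 2nd.
Carrying on: F3 → Eb3.
From Eb3 the diatonic shape gives Eb3 G3 C3 Bb2 Eb3 D3.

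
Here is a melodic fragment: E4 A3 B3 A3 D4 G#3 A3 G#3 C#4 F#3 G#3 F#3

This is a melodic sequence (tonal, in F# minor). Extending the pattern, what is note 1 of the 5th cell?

A3

With 4-note cells, note 1 of each statement runs E4, D4, C#4.
Each moves down a 2nd. Continuing: B3 → A3.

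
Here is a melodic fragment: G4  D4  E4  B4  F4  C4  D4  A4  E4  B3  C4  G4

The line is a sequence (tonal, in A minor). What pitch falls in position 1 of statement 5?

Grouping in 4s, the 1st note of each cell is G4, F4, E4.
Each moves down a 2nd. Continuing: D4 → C4.

C4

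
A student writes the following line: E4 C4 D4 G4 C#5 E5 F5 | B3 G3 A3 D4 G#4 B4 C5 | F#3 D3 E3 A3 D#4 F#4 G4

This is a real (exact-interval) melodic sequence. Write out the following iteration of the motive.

Unit = 7 notes; the statements start on E4, B3, F#3, moving down a 4th each time.
From C#3 the exact shape gives C#3 A2 B2 E3 A#3 C#4 D4.

C#3 A2 B2 E3 A#3 C#4 D4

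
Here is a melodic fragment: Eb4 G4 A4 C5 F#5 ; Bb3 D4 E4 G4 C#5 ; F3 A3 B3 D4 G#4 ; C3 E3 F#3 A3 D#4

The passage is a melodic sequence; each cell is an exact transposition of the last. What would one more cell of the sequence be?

G2 B2 C#3 E3 A#3

Taking 5-note groups, the heads are Eb4, Bb3, F3, C3: the pattern moves down a 4th.
Statement 5 starts on G2 and keeps the same exact contour: G2 B2 C#3 E3 A#3.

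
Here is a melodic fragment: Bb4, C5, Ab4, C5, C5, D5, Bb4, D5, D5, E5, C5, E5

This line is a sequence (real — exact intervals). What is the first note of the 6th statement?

With a 4-note motive the entries are Bb4, C5, D5, each up a 2nd from the previous.
Continuing: E5 → F#5 → G#5. Statement 6 starts on G#5.

G#5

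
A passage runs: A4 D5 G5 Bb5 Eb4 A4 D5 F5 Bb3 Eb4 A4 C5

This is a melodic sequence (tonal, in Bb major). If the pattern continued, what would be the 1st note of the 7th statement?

With 4-note cells, note 1 of each statement runs A4, Eb4, Bb3.
Each moves down a 4th. Continuing: F3 → C3 → G2 → D2.

D2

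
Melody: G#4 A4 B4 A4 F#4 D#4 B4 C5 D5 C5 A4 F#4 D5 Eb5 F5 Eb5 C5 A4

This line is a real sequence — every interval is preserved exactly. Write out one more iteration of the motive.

F5 Gb5 Ab5 Gb5 Eb5 C5

Unit = 6 notes; the statements start on G#4, B4, D5, moving up a 3rd each time.
So cell 4 is F5 Gb5 Ab5 Gb5 Eb5 C5.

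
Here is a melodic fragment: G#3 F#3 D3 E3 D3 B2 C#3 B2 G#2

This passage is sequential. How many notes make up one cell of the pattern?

3

9 notes total. Splitting into 3 groups of 3:
G#3 F#3 D3 | E3 D3 B2 | C#3 B2 G#2
Each cell is the previous one down a 3rd — so the unit is 3 notes.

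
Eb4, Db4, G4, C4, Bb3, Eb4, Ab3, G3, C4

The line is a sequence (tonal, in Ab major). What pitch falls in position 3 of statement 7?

With 3-note cells, note 3 of each statement runs G4, Eb4, C4.
Extending down a 3rd: Ab3 → F3 → Db3 → Bb2.

Bb2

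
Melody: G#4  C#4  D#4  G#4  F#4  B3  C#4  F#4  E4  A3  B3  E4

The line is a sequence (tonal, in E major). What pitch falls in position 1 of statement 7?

A3

The unit is 4 notes. Position-1 pitches of the 3 shown cells: G#4, F#4, E4.
Each moves down a 2nd. Continuing: D#4 → C#4 → B3 → A3.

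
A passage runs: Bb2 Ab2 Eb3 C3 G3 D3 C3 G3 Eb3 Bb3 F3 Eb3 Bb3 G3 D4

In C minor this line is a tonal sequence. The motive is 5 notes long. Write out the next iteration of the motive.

Unit = 5 notes; the statements start on Bb2, D3, F3, moving up a 3rd each time.
So cell 4 is Ab3 G3 D4 Bb3 F4.

Ab3 G3 D4 Bb3 F4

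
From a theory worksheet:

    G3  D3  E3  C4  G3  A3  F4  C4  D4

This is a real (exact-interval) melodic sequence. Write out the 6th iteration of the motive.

Ab5 Eb5 F5

Taking 3-note groups, the heads are G3, C4, F4: the pattern moves up a 4th.
Extending up a 4th: Bb4 → Eb5 → Ab5.
Statement 6 starts on Ab5 and keeps the same exact contour: Ab5 Eb5 F5.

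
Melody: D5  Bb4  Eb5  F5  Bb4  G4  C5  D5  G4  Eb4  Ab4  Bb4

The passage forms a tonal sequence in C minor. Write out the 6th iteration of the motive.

Ab3 F3 Bb3 C4

Taking 4-note groups, the heads are D5, Bb4, G4: the pattern moves down a 3rd.
Carrying on: Eb4 → C4 → Ab3.
Statement 6 starts on Ab3 and keeps the same diatonic contour: Ab3 F3 Bb3 C4.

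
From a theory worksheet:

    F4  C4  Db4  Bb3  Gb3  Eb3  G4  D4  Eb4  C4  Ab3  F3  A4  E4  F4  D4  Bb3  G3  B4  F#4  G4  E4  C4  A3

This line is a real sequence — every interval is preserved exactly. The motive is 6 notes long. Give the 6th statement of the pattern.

D#5 A#4 B4 G#4 E4 C#4

The 6-note cells begin on F4, G4, A4, B4 — each up a 2nd from the last.
Continuing the starts: C#5 → D#5.
From D#5 the exact shape gives D#5 A#4 B4 G#4 E4 C#4.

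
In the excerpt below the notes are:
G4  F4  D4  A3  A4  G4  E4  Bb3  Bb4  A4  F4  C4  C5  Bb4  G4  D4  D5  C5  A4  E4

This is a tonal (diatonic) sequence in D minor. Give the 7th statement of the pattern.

F5 E5 C5 G4

Taking 4-note groups, the heads are G4, A4, Bb4, C5, D5: the pattern moves up a 2nd.
Continuing the starts: E5 → F5.
From F5 the diatonic shape gives F5 E5 C5 G4.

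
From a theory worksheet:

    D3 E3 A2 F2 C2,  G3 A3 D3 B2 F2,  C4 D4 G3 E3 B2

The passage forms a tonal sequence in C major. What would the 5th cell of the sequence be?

Unit = 5 notes; the statements start on D3, G3, C4, moving up a 4th each time.
Continuing the starts: F4 → B4.
Statement 5 starts on B4 and keeps the same diatonic contour: B4 C5 F4 D4 A3.

B4 C5 F4 D4 A3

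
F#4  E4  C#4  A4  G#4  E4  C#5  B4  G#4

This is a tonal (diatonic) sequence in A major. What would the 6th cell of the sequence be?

B5 A5 F#5

The 3-note cells begin on F#4, A4, C#5 — each up a 3rd from the last.
Carrying on: E5 → G#5 → B5.
Statement 6 starts on B5 and keeps the same diatonic contour: B5 A5 F#5.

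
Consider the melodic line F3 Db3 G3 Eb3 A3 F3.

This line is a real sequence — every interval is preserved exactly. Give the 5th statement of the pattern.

C#4 A3

Unit = 2 notes; the statements start on F3, G3, A3, moving up a 2nd each time.
Carrying on: B3 → C#4.
From C#4 the exact shape gives C#4 A3.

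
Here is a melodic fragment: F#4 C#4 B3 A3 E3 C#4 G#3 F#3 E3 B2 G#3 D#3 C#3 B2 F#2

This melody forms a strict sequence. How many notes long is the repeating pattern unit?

Try groups of 5 (3 cells in 15 notes):
F#4 C#4 B3 A3 E3 | C#4 G#3 F#3 E3 B2 | G#3 D#3 C#3 B2 F#2
Each cell is the previous one down a 4th — so the unit is 5 notes.

5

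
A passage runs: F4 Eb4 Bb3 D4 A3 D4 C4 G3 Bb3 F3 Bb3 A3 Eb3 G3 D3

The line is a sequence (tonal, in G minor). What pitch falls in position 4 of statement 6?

Grouping in 5s, the 4th note of each cell is D4, Bb3, G3.
Extending down a 3rd: Eb3 → C3 → A2.

A2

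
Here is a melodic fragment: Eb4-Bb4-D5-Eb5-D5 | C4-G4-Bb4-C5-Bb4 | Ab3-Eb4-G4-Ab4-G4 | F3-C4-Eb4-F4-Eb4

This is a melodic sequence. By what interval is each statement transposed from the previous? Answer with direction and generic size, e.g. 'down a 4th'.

Taking 5-note groups, the heads are Eb4, C4, Ab3, F3: the pattern moves down a 3rd.
Eb4 to C4 is down a 3rd.

down a 3rd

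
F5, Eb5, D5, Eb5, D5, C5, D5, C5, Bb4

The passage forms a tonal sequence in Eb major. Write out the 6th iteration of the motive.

Ab4 G4 F4

Unit = 3 notes; the statements start on F5, Eb5, D5, moving down a 2nd each time.
Carrying on: C5 → Bb4 → Ab4.
From Ab4 the diatonic shape gives Ab4 G4 F4.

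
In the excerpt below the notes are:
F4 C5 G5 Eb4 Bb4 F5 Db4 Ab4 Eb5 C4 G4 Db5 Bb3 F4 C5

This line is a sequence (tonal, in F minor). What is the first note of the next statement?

Unit = 3 notes; the statements start on F4, Eb4, Db4, C4, Bb3, moving down a 2nd each time.
The next head, down a 2nd from Bb3, is Ab3.

Ab3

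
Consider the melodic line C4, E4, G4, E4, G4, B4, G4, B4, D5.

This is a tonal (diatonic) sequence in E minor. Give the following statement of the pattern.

The 3-note cells begin on C4, E4, G4 — each up a 3rd from the last.
So cell 4 is B4 D5 F#5.

B4 D5 F#5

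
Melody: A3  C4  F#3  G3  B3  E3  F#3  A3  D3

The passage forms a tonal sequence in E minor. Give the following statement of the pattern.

Taking 3-note groups, the heads are A3, G3, F#3: the pattern moves down a 2nd.
Statement 4 starts on E3 and keeps the same diatonic contour: E3 G3 C3.

E3 G3 C3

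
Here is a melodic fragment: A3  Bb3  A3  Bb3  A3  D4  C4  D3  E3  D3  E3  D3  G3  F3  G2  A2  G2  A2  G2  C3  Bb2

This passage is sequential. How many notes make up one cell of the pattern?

7

21 notes total. Splitting into 3 groups of 7:
A3 Bb3 A3 Bb3 A3 D4 C4 | D3 E3 D3 E3 D3 G3 F3 | G2 A2 G2 A2 G2 C3 Bb2
That's a consistent down a 5th shift per cell, and no other grouping gives one.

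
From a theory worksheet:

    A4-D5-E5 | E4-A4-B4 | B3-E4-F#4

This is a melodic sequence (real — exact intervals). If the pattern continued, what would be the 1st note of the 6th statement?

With 3-note cells, note 1 of each statement runs A4, E4, B3.
Carrying that down a 4th forward: F#3 → C#3 → G#2.

G#2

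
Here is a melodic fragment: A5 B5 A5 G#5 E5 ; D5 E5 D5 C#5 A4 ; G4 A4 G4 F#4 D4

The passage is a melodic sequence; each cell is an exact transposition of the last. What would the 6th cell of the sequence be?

Bb2 C3 Bb2 A2 F2

The 5-note cells begin on A5, D5, G4 — each down a 5th from the last.
Carrying on: C4 → F3 → Bb2.
So cell 6 is Bb2 C3 Bb2 A2 F2.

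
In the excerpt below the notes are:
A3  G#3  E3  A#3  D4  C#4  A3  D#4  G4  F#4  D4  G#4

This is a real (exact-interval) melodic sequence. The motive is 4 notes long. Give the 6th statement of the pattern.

With a 4-note motive the entries are A3, D4, G4, each up a 4th from the previous.
Extending up a 4th: C5 → F5 → Bb5.
From Bb5 the exact shape gives Bb5 A5 F5 B5.

Bb5 A5 F5 B5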